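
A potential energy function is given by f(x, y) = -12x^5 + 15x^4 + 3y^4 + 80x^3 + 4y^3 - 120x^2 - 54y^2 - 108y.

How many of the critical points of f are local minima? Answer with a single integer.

f separates as a function of x plus a function of y, so ∇f=0 decouples.
∂f/∂x = -60x(x - 2)(x - 1)(x + 2) = 0 at x ∈ {-2, 0, 1, 2}; ∂f/∂y = 12(y - 3)(y + 1)(y + 3) = 0 at y ∈ {-3, -1, 3}.
The Hessian is diagonal: diag(f_xx, f_yy). Second derivatives: f_xx(-2)=1440, f_xx(0)=-240, f_xx(1)=180, f_xx(2)=-480; f_yy(-3)=144, f_yy(-1)=-96, f_yy(3)=288.
Local minima occur where both diagonal entries positive: (-2, -3), (-2, 3), (1, -3), (1, 3). Count: 4.

4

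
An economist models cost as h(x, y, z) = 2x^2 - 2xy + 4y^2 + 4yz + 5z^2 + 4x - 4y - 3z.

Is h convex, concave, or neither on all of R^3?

convex

h is quadratic, so its Hessian is the constant matrix H = [[4, -2, 0], [-2, 8, 4], [0, 4, 10]].
Leading principal minors: 4, 28, 216.
All positive ⇒ H ≻ 0 ⇒ convex.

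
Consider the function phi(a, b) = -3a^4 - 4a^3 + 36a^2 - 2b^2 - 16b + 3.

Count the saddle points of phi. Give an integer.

1

phi separates as a function of a plus a function of b, so ∇phi=0 decouples.
∂phi/∂a = -12a(a - 2)(a + 3) = 0 at a ∈ {-3, 0, 2}; ∂phi/∂b = -4(b + 4) = 0 at b ∈ {-4}.
The Hessian is diagonal: diag(phi_aa, phi_bb). Second derivatives: phi_aa(-3)=-180, phi_aa(0)=72, phi_aa(2)=-120; phi_bb(-4)=-4.
Saddle points occur where the two diagonal entries have opposite signs: (0, -4). Count: 1.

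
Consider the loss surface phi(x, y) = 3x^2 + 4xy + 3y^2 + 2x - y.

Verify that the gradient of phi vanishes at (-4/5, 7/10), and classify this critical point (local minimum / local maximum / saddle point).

local minimum

∇phi = (6x + 4y + 2, 4x + 6y - 1); substituting (-4/5, 7/10) gives ∇phi = (0, 0), so (-4/5, 7/10) is indeed a critical point.
The Hessian of phi is constant: H = [[6, 4], [4, 6]].
det(H) = 6·6 − 4² = 20.
det(H) > 0 and tr(H) = 12 > 0, so H is positive definite and the point is a local minimum.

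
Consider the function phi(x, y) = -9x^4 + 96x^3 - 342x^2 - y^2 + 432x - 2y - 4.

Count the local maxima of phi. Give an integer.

phi separates as a function of x plus a function of y, so ∇phi=0 decouples.
∂phi/∂x = -36(x - 4)(x - 3)(x - 1) = 0 at x ∈ {1, 3, 4}; ∂phi/∂y = -2(y + 1) = 0 at y ∈ {-1}.
The Hessian is diagonal: diag(phi_xx, phi_yy). Second derivatives: phi_xx(1)=-216, phi_xx(3)=72, phi_xx(4)=-108; phi_yy(-1)=-2.
Local maxima occur where both diagonal entries negative: (1, -1), (4, -1). Count: 2.

2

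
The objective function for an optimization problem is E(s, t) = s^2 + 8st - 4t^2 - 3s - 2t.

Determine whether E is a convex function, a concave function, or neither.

E is quadratic, so its Hessian is the constant matrix H = [[2, 8], [8, -8]].
det(H) = -80, tr(H) = -6.
det(H) < 0, so H is indefinite: neither convex nor concave.

neither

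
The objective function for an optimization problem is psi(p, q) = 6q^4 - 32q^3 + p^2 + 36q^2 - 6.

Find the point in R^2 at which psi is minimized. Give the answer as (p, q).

psi(p,q) separates as A(p) + B(q) − 6, so its minimum is min A + min B − 6.
A'(p) = 2p vanishes at p ∈ {0}; B'(q) = 24q(q - 3)(q - 1) vanishes at q ∈ {0, 1, 3}.
Local minima of A (where A''>0): A(0)=0. Local minima of B: B(0)=0, B(3)=-54.
So the global minimum of psi is A(0) + B(3) − 6 = 0 − 54 − 6 = -60, attained at (0, 3).

(0, 3)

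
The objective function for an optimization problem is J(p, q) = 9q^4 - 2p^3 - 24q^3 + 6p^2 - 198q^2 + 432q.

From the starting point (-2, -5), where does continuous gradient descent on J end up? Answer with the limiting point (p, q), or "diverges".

J is separable, so gradient descent decouples: p follows -∂J/∂p, q follows -∂J/∂q.
∂J/∂p = -6p(p - 2); at p=-2 this is -48, so p increases.
∂J/∂q = 36(q - 4)(q - 1)(q + 3); at q=-5 this is -3888, so q increases.
p converges to its nearest critical value 0 (a local min of the p-part); q converges to -3. The iterate converges to (0, -3).

(0, -3)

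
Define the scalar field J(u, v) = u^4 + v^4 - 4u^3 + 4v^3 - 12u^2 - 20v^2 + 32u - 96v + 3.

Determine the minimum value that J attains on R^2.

J(u,v) separates as P(u) + Q(v) + 3, so its minimum is min P + min Q + 3.
P'(u) = 4(u - 4)(u - 1)(u + 2) vanishes at u ∈ {-2, 1, 4}; Q'(v) = 4(v - 3)(v + 2)(v + 4) vanishes at v ∈ {-4, -2, 3}.
Local minima of P (where P''>0): P(-2)=-64, P(4)=-64. Local minima of Q: Q(-4)=64, Q(3)=-279.
So the global minimum of J is P(-2) + Q(3) + 3 = -64 − 279 + 3 = -340, attained at (-2, 3).

-340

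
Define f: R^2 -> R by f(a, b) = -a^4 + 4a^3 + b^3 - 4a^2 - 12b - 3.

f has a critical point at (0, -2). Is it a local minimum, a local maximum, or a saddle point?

local maximum

The mixed partial ∂²f/∂a∂b is 0, so the Hessian at any point is diag(f_aa, f_bb) = diag(4(-3a^2 + 6a - 2), 6b).
At (0, -2): H = diag(-8, -12).
Both eigenvalues are negative, so H is negative definite: a local maximum.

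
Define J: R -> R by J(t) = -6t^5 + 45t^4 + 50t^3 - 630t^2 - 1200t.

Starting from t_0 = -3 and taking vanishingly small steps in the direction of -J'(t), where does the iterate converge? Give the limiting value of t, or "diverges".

J'(t) = -30(t - 5)(t - 4)(t + 1)(t + 2), so J'(-3) = -3360.
Gradient descent moves in the -J' direction, i.e. t is increasing.
The nearest critical point in that direction is t = -2, where J'' = 1260 > 0 (a local minimum). The iterate converges there.

-2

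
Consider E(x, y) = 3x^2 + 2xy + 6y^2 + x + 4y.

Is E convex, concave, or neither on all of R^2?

E is quadratic, so its Hessian is the constant matrix H = [[6, 2], [2, 12]].
det(H) = 68, tr(H) = 18.
det(H) > 0 and tr(H) > 0, so H is positive definite everywhere: convex.

convex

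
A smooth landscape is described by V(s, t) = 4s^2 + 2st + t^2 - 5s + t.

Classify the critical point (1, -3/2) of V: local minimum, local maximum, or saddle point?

local minimum

The Hessian of V is constant: H = [[8, 2], [2, 2]].
det(H) = 8·2 − 2² = 12.
det(H) > 0 and tr(H) = 10 > 0, so H is positive definite and the point is a local minimum.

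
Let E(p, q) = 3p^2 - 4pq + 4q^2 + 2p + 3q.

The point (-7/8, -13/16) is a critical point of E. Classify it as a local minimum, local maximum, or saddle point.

The Hessian of E is constant: H = [[6, -4], [-4, 8]].
det(H) = 6·8 − (-4)² = 32.
det(H) > 0 and tr(H) = 14 > 0, so H is positive definite and the point is a local minimum.

local minimum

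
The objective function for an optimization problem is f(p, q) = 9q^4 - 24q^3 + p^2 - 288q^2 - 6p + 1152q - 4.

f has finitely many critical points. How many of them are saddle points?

f separates as a function of p plus a function of q, so ∇f=0 decouples.
∂f/∂p = 2(p - 3) = 0 at p ∈ {3}; ∂f/∂q = 36(q - 4)(q - 2)(q + 4) = 0 at q ∈ {-4, 2, 4}.
The Hessian is diagonal: diag(f_pp, f_qq). Second derivatives: f_pp(3)=2; f_qq(-4)=1728, f_qq(2)=-432, f_qq(4)=576.
Saddle points occur where the two diagonal entries have opposite signs: (3, 2). Count: 1.

1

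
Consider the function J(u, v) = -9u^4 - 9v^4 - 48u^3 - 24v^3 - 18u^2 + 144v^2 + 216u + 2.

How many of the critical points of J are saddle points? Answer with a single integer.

4

J separates as a function of u plus a function of v, so ∇J=0 decouples.
∂J/∂u = -36(u - 1)(u + 2)(u + 3) = 0 at u ∈ {-3, -2, 1}; ∂J/∂v = -36v(v - 2)(v + 4) = 0 at v ∈ {-4, 0, 2}.
The Hessian is diagonal: diag(J_uu, J_vv). Second derivatives: J_uu(-3)=-144, J_uu(-2)=108, J_uu(1)=-432; J_vv(-4)=-864, J_vv(0)=288, J_vv(2)=-432.
Saddle points occur where the two diagonal entries have opposite signs: (-3, 0), (-2, -4), (-2, 2), (1, 0). Count: 4.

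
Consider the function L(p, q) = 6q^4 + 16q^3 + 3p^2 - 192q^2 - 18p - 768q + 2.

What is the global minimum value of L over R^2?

L(p,q) separates as A(p) + B(q) + 2, so its minimum is min A + min B + 2.
A'(p) = 6p - 18 vanishes at p ∈ {3}; B'(q) = 24(q - 4)(q + 2)(q + 4) vanishes at q ∈ {-4, -2, 4}.
Local minima of A (where A''>0): A(3)=-27. Local minima of B: B(-4)=512, B(4)=-3584.
So the global minimum of L is A(3) + B(4) + 2 = -27 − 3584 + 2 = -3609, attained at (3, 4).

-3609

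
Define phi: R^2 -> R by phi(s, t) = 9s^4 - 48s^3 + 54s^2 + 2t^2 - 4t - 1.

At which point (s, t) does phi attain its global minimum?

(3, 1)

phi(s,t) separates as P(s) + Q(t) − 1, so its minimum is min P + min Q − 1.
P'(s) = 36s(s - 3)(s - 1) vanishes at s ∈ {0, 1, 3}; Q'(t) = 4(t - 1) vanishes at t ∈ {1}.
Local minima of P (where P''>0): P(0)=0, P(3)=-81. Local minima of Q: Q(1)=-2.
So the global minimum of phi is P(3) + Q(1) − 1 = -81 − 2 − 1 = -84, attained at (3, 1).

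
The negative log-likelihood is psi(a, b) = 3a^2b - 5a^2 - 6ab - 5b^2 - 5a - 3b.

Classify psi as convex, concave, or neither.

neither

The term 3a^2b is cubic, so the Hessian is not constant.
∂²psi/∂a² = 6b - 10, which takes both signs as b varies (negative for sufficiently negative b). A diagonal entry of the Hessian changing sign means the Hessian is neither positive- nor negative-semidefinite on all of R^2.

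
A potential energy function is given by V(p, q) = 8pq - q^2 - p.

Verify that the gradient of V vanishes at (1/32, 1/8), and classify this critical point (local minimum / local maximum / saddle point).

∇V = (8q - 1, 8p - 2q); substituting (1/32, 1/8) gives ∇V = (0, 0), so (1/32, 1/8) is indeed a critical point.
The Hessian of V is constant: H = [[0, 8], [8, -2]].
det(H) = 0·(-2) − 8² = -64.
Since det(H) < 0, H is indefinite and the critical point is a saddle point.

saddle point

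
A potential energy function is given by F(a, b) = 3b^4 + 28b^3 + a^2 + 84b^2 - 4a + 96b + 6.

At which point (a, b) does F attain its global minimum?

F(a,b) separates as P(a) + Q(b) + 6, so its minimum is min P + min Q + 6.
P'(a) = 2a - 4 vanishes at a ∈ {2}; Q'(b) = 12(b + 1)(b + 2)(b + 4) vanishes at b ∈ {-4, -2, -1}.
Local minima of P (where P''>0): P(2)=-4. Local minima of Q: Q(-4)=-64, Q(-1)=-37.
So the global minimum of F is P(2) + Q(-4) + 6 = -4 − 64 + 6 = -62, attained at (2, -4).

(2, -4)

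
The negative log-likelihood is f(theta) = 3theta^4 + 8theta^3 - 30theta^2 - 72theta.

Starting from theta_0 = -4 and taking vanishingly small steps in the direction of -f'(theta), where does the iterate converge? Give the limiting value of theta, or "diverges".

f'(theta) = 12(theta - 2)(theta + 1)(theta + 3), so f'(-4) = -216.
Gradient descent moves in the -f' direction, i.e. theta is increasing.
The nearest critical point in that direction is theta = -3, where f'' = 120 > 0 (a local minimum). The iterate converges there.

-3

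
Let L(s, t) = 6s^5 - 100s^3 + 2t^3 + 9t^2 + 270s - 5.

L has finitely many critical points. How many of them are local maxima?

L separates as a function of s plus a function of t, so ∇L=0 decouples.
∂L/∂s = 30(s - 3)(s - 1)(s + 1)(s + 3) = 0 at s ∈ {-3, -1, 1, 3}; ∂L/∂t = 6t(t + 3) = 0 at t ∈ {-3, 0}.
The Hessian is diagonal: diag(L_ss, L_tt). Second derivatives: L_ss(-3)=-1440, L_ss(-1)=480, L_ss(1)=-480, L_ss(3)=1440; L_tt(-3)=-18, L_tt(0)=18.
Local maxima occur where both diagonal entries negative: (-3, -3), (1, -3). Count: 2.

2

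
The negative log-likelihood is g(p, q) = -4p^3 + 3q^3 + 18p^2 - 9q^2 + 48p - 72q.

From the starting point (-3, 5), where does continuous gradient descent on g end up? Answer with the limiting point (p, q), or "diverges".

(-1, 4)

g is separable, so gradient descent decouples: p follows -∂g/∂p, q follows -∂g/∂q.
∂g/∂p = -12(p - 4)(p + 1); at p=-3 this is -168, so p increases.
∂g/∂q = 9(q - 4)(q + 2); at q=5 this is 63, so q decreases.
p converges to its nearest critical value -1 (a local min of the p-part); q converges to 4. The iterate converges to (-1, 4).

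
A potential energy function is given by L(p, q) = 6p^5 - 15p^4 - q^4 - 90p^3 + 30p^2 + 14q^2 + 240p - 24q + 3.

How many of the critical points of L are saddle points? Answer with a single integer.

L separates as a function of p plus a function of q, so ∇L=0 decouples.
∂L/∂p = 30(p - 4)(p - 1)(p + 1)(p + 2) = 0 at p ∈ {-2, -1, 1, 4}; ∂L/∂q = -4(q - 2)(q - 1)(q + 3) = 0 at q ∈ {-3, 1, 2}.
The Hessian is diagonal: diag(L_pp, L_qq). Second derivatives: L_pp(-2)=-540, L_pp(-1)=300, L_pp(1)=-540, L_pp(4)=2700; L_qq(-3)=-80, L_qq(1)=16, L_qq(2)=-20.
Saddle points occur where the two diagonal entries have opposite signs: (-2, 1), (-1, -3), (-1, 2), (1, 1), (4, -3), (4, 2). Count: 6.

6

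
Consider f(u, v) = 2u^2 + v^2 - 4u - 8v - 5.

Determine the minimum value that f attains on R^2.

-23

f(u,v) separates as P(u) + Q(v) − 5, so its minimum is min P + min Q − 5.
P'(u) = 4u - 4 vanishes at u ∈ {1}; Q'(v) = 2v - 8 vanishes at v ∈ {4}.
Local minima of P (where P''>0): P(1)=-2. Local minima of Q: Q(4)=-16.
So the global minimum of f is P(1) + Q(4) − 5 = -2 − 16 − 5 = -23, attained at (1, 4).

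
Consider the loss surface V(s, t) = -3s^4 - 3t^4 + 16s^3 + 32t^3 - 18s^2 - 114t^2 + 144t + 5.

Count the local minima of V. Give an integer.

V separates as a function of s plus a function of t, so ∇V=0 decouples.
∂V/∂s = -12s(s - 3)(s - 1) = 0 at s ∈ {0, 1, 3}; ∂V/∂t = -12(t - 4)(t - 3)(t - 1) = 0 at t ∈ {1, 3, 4}.
The Hessian is diagonal: diag(V_ss, V_tt). Second derivatives: V_ss(0)=-36, V_ss(1)=24, V_ss(3)=-72; V_tt(1)=-72, V_tt(3)=24, V_tt(4)=-36.
Local minima occur where both diagonal entries positive: (1, 3). Count: 1.

1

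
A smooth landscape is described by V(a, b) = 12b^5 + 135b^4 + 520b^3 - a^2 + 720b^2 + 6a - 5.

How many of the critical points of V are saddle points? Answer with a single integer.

2

V separates as a function of a plus a function of b, so ∇V=0 decouples.
∂V/∂a = -2(a - 3) = 0 at a ∈ {3}; ∂V/∂b = 60b(b + 2)(b + 3)(b + 4) = 0 at b ∈ {-4, -3, -2, 0}.
The Hessian is diagonal: diag(V_aa, V_bb). Second derivatives: V_aa(3)=-2; V_bb(-4)=-480, V_bb(-3)=180, V_bb(-2)=-240, V_bb(0)=1440.
Saddle points occur where the two diagonal entries have opposite signs: (3, -3), (3, 0). Count: 2.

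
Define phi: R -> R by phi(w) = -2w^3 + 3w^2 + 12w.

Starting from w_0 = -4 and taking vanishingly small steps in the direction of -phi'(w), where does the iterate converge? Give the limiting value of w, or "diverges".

-1

phi'(w) = -6(w - 2)(w + 1), so phi'(-4) = -108.
Gradient descent moves in the -phi' direction, i.e. w is increasing.
The nearest critical point in that direction is w = -1, where phi'' = 18 > 0 (a local minimum). The iterate converges there.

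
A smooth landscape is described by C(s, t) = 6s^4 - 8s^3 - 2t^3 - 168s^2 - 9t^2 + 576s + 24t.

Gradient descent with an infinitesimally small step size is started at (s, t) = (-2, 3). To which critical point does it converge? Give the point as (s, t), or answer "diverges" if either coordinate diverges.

diverges

C is separable, so gradient descent decouples: s follows -∂C/∂s, t follows -∂C/∂t.
∂C/∂s = 24(s - 3)(s - 2)(s + 4); at s=-2 this is 960, so s decreases.
∂C/∂t = -6(t - 1)(t + 4); at t=3 this is -84, so t increases.
The t-coordinate has no critical point in that direction and runs off to infinity.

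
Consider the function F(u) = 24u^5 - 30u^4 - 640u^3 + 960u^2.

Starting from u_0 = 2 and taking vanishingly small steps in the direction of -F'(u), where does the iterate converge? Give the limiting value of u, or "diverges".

4

F'(u) = 120u(u - 4)(u - 1)(u + 4), so F'(2) = -2880.
Gradient descent moves in the -F' direction, i.e. u is increasing.
The nearest critical point in that direction is u = 4, where F'' = 11520 > 0 (a local minimum). The iterate converges there.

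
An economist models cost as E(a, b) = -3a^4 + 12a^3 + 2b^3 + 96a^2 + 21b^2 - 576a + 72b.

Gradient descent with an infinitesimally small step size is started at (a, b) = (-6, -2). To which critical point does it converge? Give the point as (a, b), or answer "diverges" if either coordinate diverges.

diverges

E is separable, so gradient descent decouples: a follows -∂E/∂a, b follows -∂E/∂b.
∂E/∂a = -12(a - 4)(a - 3)(a + 4); at a=-6 this is 2160, so a decreases.
∂E/∂b = 6(b + 3)(b + 4); at b=-2 this is 12, so b decreases.
The a-coordinate has no critical point in that direction and runs off to infinity.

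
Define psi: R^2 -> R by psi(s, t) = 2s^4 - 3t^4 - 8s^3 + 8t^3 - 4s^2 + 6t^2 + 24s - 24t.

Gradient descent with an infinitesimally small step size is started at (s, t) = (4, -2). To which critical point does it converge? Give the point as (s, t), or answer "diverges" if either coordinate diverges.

diverges

psi is separable, so gradient descent decouples: s follows -∂psi/∂s, t follows -∂psi/∂t.
∂psi/∂s = 8(s - 3)(s - 1)(s + 1); at s=4 this is 120, so s decreases.
∂psi/∂t = -12(t - 2)(t - 1)(t + 1); at t=-2 this is 144, so t decreases.
The t-coordinate has no critical point in that direction and runs off to infinity.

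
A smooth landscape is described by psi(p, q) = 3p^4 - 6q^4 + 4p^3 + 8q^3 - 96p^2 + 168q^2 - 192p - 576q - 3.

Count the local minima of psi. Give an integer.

2

psi separates as a function of p plus a function of q, so ∇psi=0 decouples.
∂psi/∂p = 12(p - 4)(p + 1)(p + 4) = 0 at p ∈ {-4, -1, 4}; ∂psi/∂q = -24(q - 3)(q - 2)(q + 4) = 0 at q ∈ {-4, 2, 3}.
The Hessian is diagonal: diag(psi_pp, psi_qq). Second derivatives: psi_pp(-4)=288, psi_pp(-1)=-180, psi_pp(4)=480; psi_qq(-4)=-1008, psi_qq(2)=144, psi_qq(3)=-168.
Local minima occur where both diagonal entries positive: (-4, 2), (4, 2). Count: 2.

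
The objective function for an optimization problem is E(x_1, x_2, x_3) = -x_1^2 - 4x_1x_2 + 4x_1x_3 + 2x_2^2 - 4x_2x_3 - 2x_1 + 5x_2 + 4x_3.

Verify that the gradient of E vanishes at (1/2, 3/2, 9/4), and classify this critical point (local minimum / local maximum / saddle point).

∇E = (-2x_1 - 4x_2 + 4x_3 - 2, -4x_1 + 4x_2 - 4x_3 + 5, 4x_1 - 4x_2 + 4); substituting (1/2, 3/2, 9/4) gives ∇E = (0, 0, 0), so (1/2, 3/2, 9/4) is indeed a critical point.
The Hessian is constant: H = [[-2, -4, 4], [-4, 4, -4], [4, -4, 0]].
Leading principal minors: Δ₁ = -2, Δ₂ = -24, Δ₃ = 96.
The minors fit neither the all-positive nor the alternating-sign pattern, so H is indefinite: a saddle point.

saddle point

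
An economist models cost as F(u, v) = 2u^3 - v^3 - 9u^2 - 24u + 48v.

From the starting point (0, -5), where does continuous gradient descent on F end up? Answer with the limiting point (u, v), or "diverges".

F is separable, so gradient descent decouples: u follows -∂F/∂u, v follows -∂F/∂v.
∂F/∂u = 6(u - 4)(u + 1); at u=0 this is -24, so u increases.
∂F/∂v = -3(v - 4)(v + 4); at v=-5 this is -27, so v increases.
u converges to its nearest critical value 4 (a local min of the u-part); v converges to -4. The iterate converges to (4, -4).

(4, -4)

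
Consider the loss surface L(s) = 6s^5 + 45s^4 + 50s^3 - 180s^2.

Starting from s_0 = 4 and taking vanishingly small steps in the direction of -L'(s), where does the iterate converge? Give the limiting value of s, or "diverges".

L'(s) = 30s(s - 1)(s + 3)(s + 4), so L'(4) = 20160.
Gradient descent moves in the -L' direction, i.e. s is decreasing.
The nearest critical point in that direction is s = 1, where L'' = 600 > 0 (a local minimum). The iterate converges there.

1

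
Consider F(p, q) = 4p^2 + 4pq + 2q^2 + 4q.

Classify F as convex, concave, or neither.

F is quadratic, so its Hessian is the constant matrix H = [[8, 4], [4, 4]].
det(H) = 16, tr(H) = 12.
det(H) > 0 and tr(H) > 0, so H is positive definite everywhere: convex.

convex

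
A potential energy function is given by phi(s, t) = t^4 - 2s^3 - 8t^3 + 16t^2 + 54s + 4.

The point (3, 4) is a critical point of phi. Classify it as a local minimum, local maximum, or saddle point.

The mixed partial ∂²phi/∂s∂t is 0, so the Hessian at any point is diag(phi_ss, phi_tt) = diag(-12s, 4(3t^2 - 12t + 8)).
At (3, 4): H = diag(-36, 32).
The eigenvalues have opposite signs, so H is indefinite: a saddle point.

saddle point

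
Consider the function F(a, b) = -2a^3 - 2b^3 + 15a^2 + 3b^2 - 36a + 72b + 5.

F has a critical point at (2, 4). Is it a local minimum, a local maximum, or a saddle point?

The mixed partial ∂²F/∂a∂b is 0, so the Hessian at any point is diag(F_aa, F_bb) = diag(6(-2a + 5), 6(-2b + 1)).
At (2, 4): H = diag(6, -42).
The eigenvalues have opposite signs, so H is indefinite: a saddle point.

saddle point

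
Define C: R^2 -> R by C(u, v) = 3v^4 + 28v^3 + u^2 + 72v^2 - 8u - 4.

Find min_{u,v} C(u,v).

-20

C(u,v) separates as P(u) + Q(v) − 4, so its minimum is min P + min Q − 4.
P'(u) = 2u - 8 vanishes at u ∈ {4}; Q'(v) = 12v(v + 3)(v + 4) vanishes at v ∈ {-4, -3, 0}.
Local minima of P (where P''>0): P(4)=-16. Local minima of Q: Q(-4)=128, Q(0)=0.
So the global minimum of C is P(4) + Q(0) − 4 = -16 + 0 − 4 = -20, attained at (4, 0).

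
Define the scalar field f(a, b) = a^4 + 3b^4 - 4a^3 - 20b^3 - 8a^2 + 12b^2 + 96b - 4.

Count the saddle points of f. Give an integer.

f separates as a function of a plus a function of b, so ∇f=0 decouples.
∂f/∂a = 4a(a - 4)(a + 1) = 0 at a ∈ {-1, 0, 4}; ∂f/∂b = 12(b - 4)(b - 2)(b + 1) = 0 at b ∈ {-1, 2, 4}.
The Hessian is diagonal: diag(f_aa, f_bb). Second derivatives: f_aa(-1)=20, f_aa(0)=-16, f_aa(4)=80; f_bb(-1)=180, f_bb(2)=-72, f_bb(4)=120.
Saddle points occur where the two diagonal entries have opposite signs: (-1, 2), (0, -1), (0, 4), (4, 2). Count: 4.

4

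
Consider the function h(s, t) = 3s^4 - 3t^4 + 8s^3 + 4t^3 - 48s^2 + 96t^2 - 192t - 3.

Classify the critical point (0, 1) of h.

saddle point

The mixed partial ∂²h/∂s∂t is 0, so the Hessian at any point is diag(h_ss, h_tt) = diag(12(3s^2 + 4s - 8), 12(-3t^2 + 2t + 16)).
At (0, 1): H = diag(-96, 180).
The eigenvalues have opposite signs, so H is indefinite: a saddle point.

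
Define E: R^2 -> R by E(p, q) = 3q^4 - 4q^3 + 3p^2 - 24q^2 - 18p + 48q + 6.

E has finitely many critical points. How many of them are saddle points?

1

E separates as a function of p plus a function of q, so ∇E=0 decouples.
∂E/∂p = 6(p - 3) = 0 at p ∈ {3}; ∂E/∂q = 12(q - 2)(q - 1)(q + 2) = 0 at q ∈ {-2, 1, 2}.
The Hessian is diagonal: diag(E_pp, E_qq). Second derivatives: E_pp(3)=6; E_qq(-2)=144, E_qq(1)=-36, E_qq(2)=48.
Saddle points occur where the two diagonal entries have opposite signs: (3, 1). Count: 1.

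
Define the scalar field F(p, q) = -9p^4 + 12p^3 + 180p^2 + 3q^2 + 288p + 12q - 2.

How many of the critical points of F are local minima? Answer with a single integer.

F separates as a function of p plus a function of q, so ∇F=0 decouples.
∂F/∂p = -36(p - 4)(p + 1)(p + 2) = 0 at p ∈ {-2, -1, 4}; ∂F/∂q = 6(q + 2) = 0 at q ∈ {-2}.
The Hessian is diagonal: diag(F_pp, F_qq). Second derivatives: F_pp(-2)=-216, F_pp(-1)=180, F_pp(4)=-1080; F_qq(-2)=6.
Local minima occur where both diagonal entries positive: (-1, -2). Count: 1.

1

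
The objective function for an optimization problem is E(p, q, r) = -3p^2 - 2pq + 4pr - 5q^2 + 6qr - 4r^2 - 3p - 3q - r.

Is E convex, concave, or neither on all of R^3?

E is quadratic, so its Hessian is the constant matrix H = [[-6, -2, 4], [-2, -10, 6], [4, 6, -8]].
Leading principal minors: -6, 56, -168.
Signs alternate −, +, − ⇒ H ≺ 0 ⇒ concave.

concave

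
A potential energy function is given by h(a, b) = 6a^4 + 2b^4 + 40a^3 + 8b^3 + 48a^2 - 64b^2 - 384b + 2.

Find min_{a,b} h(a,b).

-1790

h(a,b) separates as P(a) + Q(b) + 2, so its minimum is min P + min Q + 2.
P'(a) = 24a(a + 1)(a + 4) vanishes at a ∈ {-4, -1, 0}; Q'(b) = 8(b - 4)(b + 3)(b + 4) vanishes at b ∈ {-4, -3, 4}.
Local minima of P (where P''>0): P(-4)=-256, P(0)=0. Local minima of Q: Q(-4)=512, Q(4)=-1536.
So the global minimum of h is P(-4) + Q(4) + 2 = -256 − 1536 + 2 = -1790, attained at (-4, 4).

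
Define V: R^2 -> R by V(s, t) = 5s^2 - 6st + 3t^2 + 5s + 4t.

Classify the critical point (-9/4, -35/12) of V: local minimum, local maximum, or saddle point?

local minimum

The Hessian of V is constant: H = [[10, -6], [-6, 6]].
det(H) = 10·6 − (-6)² = 24.
det(H) > 0 and tr(H) = 16 > 0, so H is positive definite and the point is a local minimum.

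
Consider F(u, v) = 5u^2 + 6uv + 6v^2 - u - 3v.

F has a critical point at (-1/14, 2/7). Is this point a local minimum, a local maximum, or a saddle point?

local minimum

The Hessian of F is constant: H = [[10, 6], [6, 12]].
det(H) = 10·12 − 6² = 84.
det(H) > 0 and tr(H) = 22 > 0, so H is positive definite and the point is a local minimum.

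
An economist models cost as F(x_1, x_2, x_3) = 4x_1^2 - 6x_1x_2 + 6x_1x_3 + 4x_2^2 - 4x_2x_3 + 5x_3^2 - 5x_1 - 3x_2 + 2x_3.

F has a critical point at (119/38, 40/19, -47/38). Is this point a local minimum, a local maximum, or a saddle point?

local minimum

The Hessian is constant: H = [[8, -6, 6], [-6, 8, -4], [6, -4, 10]].
Leading principal minors: Δ₁ = 8, Δ₂ = 28, Δ₃ = 152.
All leading minors are positive, so H is positive definite: a local minimum.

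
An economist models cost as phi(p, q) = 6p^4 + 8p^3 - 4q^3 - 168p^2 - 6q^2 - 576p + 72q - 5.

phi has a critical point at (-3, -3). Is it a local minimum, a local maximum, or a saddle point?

The mixed partial ∂²phi/∂p∂q is 0, so the Hessian at any point is diag(phi_pp, phi_qq) = diag(24(3p^2 + 2p - 14), -12(2q + 1)).
At (-3, -3): H = diag(168, 60).
Both eigenvalues are positive, so H is positive definite: a local minimum.

local minimum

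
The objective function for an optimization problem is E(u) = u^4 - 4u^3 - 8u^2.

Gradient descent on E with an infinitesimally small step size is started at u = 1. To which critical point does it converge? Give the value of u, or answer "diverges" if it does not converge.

E'(u) = 4u(u - 4)(u + 1), so E'(1) = -24.
Gradient descent moves in the -E' direction, i.e. u is increasing.
The nearest critical point in that direction is u = 4, where E'' = 80 > 0 (a local minimum). The iterate converges there.

4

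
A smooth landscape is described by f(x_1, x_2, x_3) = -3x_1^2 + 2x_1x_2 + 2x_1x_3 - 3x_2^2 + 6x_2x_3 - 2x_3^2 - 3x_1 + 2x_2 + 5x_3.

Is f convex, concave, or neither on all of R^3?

neither

f is quadratic, so its Hessian is the constant matrix H = [[-6, 2, 2], [2, -6, 6], [2, 6, -4]].
Leading principal minors: -6, 32, 160.
Neither pattern holds ⇒ H is indefinite ⇒ neither convex nor concave.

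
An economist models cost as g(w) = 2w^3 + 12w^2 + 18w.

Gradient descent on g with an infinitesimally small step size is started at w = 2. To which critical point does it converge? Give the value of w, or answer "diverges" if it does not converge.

-1

g'(w) = 6(w + 1)(w + 3), so g'(2) = 90.
Gradient descent moves in the -g' direction, i.e. w is decreasing.
The nearest critical point in that direction is w = -1, where g'' = 12 > 0 (a local minimum). The iterate converges there.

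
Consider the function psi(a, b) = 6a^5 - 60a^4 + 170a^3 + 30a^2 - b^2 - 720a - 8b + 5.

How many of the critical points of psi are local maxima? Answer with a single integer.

2

psi separates as a function of a plus a function of b, so ∇psi=0 decouples.
∂psi/∂a = 30(a - 4)(a - 3)(a - 2)(a + 1) = 0 at a ∈ {-1, 2, 3, 4}; ∂psi/∂b = -2(b + 4) = 0 at b ∈ {-4}.
The Hessian is diagonal: diag(psi_aa, psi_bb). Second derivatives: psi_aa(-1)=-1800, psi_aa(2)=180, psi_aa(3)=-120, psi_aa(4)=300; psi_bb(-4)=-2.
Local maxima occur where both diagonal entries negative: (-1, -4), (3, -4). Count: 2.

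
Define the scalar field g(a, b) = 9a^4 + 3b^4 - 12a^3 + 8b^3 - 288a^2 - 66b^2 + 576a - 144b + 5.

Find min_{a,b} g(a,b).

g(a,b) separates as P(a) + Q(b) + 5, so its minimum is min P + min Q + 5.
P'(a) = 36(a - 4)(a - 1)(a + 4) vanishes at a ∈ {-4, 1, 4}; Q'(b) = 12(b - 3)(b + 1)(b + 4) vanishes at b ∈ {-4, -1, 3}.
Local minima of P (where P''>0): P(-4)=-3840, P(4)=-768. Local minima of Q: Q(-4)=-224, Q(3)=-567.
So the global minimum of g is P(-4) + Q(3) + 5 = -3840 − 567 + 5 = -4402, attained at (-4, 3).

-4402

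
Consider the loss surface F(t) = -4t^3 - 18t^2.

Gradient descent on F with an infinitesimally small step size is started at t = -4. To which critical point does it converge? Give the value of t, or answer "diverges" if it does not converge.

-3

F'(t) = -12t(t + 3), so F'(-4) = -48.
Gradient descent moves in the -F' direction, i.e. t is increasing.
The nearest critical point in that direction is t = -3, where F'' = 36 > 0 (a local minimum). The iterate converges there.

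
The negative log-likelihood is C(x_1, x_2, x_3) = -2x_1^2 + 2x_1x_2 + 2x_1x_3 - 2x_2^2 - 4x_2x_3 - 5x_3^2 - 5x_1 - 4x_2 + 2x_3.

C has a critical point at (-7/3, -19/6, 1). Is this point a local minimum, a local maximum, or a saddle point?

local maximum

The Hessian is constant: H = [[-4, 2, 2], [2, -4, -4], [2, -4, -10]].
Leading principal minors: Δ₁ = -4, Δ₂ = 12, Δ₃ = -72.
The minors alternate sign starting negative (−, +, −), so H is negative definite: a local maximum.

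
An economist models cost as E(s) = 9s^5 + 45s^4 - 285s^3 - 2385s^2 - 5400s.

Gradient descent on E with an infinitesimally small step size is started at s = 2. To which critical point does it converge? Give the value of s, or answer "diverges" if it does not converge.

5

E'(s) = 45(s - 5)(s + 2)(s + 3)(s + 4), so E'(2) = -16200.
Gradient descent moves in the -E' direction, i.e. s is increasing.
The nearest critical point in that direction is s = 5, where E'' = 22680 > 0 (a local minimum). The iterate converges there.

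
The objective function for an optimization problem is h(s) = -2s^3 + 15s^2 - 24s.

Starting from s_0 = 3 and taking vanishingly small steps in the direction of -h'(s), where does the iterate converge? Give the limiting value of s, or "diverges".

h'(s) = -6(s - 4)(s - 1), so h'(3) = 12.
Gradient descent moves in the -h' direction, i.e. s is decreasing.
The nearest critical point in that direction is s = 1, where h'' = 18 > 0 (a local minimum). The iterate converges there.

1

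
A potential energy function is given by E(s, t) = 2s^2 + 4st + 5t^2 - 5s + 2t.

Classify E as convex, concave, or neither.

E is quadratic, so its Hessian is the constant matrix H = [[4, 4], [4, 10]].
det(H) = 24, tr(H) = 14.
det(H) > 0 and tr(H) > 0, so H is positive definite everywhere: convex.

convex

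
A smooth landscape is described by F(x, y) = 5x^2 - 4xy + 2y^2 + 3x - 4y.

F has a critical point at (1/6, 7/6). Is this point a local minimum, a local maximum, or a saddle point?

local minimum

The Hessian of F is constant: H = [[10, -4], [-4, 4]].
det(H) = 10·4 − (-4)² = 24.
det(H) > 0 and tr(H) = 14 > 0, so H is positive definite and the point is a local minimum.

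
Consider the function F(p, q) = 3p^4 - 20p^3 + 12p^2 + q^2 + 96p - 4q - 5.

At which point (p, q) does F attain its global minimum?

(-1, 2)

F(p,q) separates as A(p) + B(q) − 5, so its minimum is min A + min B − 5.
A'(p) = 12(p - 4)(p - 2)(p + 1) vanishes at p ∈ {-1, 2, 4}; B'(q) = 2q - 4 vanishes at q ∈ {2}.
Local minima of A (where A''>0): A(-1)=-61, A(4)=64. Local minima of B: B(2)=-4.
So the global minimum of F is A(-1) + B(2) − 5 = -61 − 4 − 5 = -70, attained at (-1, 2).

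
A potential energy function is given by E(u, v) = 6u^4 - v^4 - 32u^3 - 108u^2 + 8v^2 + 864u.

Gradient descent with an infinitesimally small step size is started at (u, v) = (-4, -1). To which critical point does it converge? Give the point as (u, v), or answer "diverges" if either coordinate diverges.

E is separable, so gradient descent decouples: u follows -∂E/∂u, v follows -∂E/∂v.
∂E/∂u = 24(u - 4)(u - 3)(u + 3); at u=-4 this is -1344, so u increases.
∂E/∂v = -4v(v - 2)(v + 2); at v=-1 this is -12, so v increases.
u converges to its nearest critical value -3 (a local min of the u-part); v converges to 0. The iterate converges to (-3, 0).

(-3, 0)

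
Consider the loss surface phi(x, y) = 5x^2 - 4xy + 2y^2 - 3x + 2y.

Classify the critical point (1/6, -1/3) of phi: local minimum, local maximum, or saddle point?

The Hessian of phi is constant: H = [[10, -4], [-4, 4]].
det(H) = 10·4 − (-4)² = 24.
det(H) > 0 and tr(H) = 14 > 0, so H is positive definite and the point is a local minimum.

local minimum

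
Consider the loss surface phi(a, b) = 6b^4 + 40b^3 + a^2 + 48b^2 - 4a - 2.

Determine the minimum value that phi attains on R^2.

phi(a,b) separates as P(a) + Q(b) − 2, so its minimum is min P + min Q − 2.
P'(a) = 2a - 4 vanishes at a ∈ {2}; Q'(b) = 24b(b + 1)(b + 4) vanishes at b ∈ {-4, -1, 0}.
Local minima of P (where P''>0): P(2)=-4. Local minima of Q: Q(-4)=-256, Q(0)=0.
So the global minimum of phi is P(2) + Q(-4) − 2 = -4 − 256 − 2 = -262, attained at (2, -4).

-262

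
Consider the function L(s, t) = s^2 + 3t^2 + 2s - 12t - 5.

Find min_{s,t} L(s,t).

-18

L(s,t) separates as P(s) + Q(t) − 5, so its minimum is min P + min Q − 5.
P'(s) = 2s + 2 vanishes at s ∈ {-1}; Q'(t) = 6(t - 2) vanishes at t ∈ {2}.
Local minima of P (where P''>0): P(-1)=-1. Local minima of Q: Q(2)=-12.
So the global minimum of L is P(-1) + Q(2) − 5 = -1 − 12 − 5 = -18, attained at (-1, 2).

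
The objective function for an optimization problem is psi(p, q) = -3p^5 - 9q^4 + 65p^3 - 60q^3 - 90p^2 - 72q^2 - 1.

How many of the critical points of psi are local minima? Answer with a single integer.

2

psi separates as a function of p plus a function of q, so ∇psi=0 decouples.
∂psi/∂p = -15p(p - 3)(p - 1)(p + 4) = 0 at p ∈ {-4, 0, 1, 3}; ∂psi/∂q = -36q(q + 1)(q + 4) = 0 at q ∈ {-4, -1, 0}.
The Hessian is diagonal: diag(psi_pp, psi_qq). Second derivatives: psi_pp(-4)=2100, psi_pp(0)=-180, psi_pp(1)=150, psi_pp(3)=-630; psi_qq(-4)=-432, psi_qq(-1)=108, psi_qq(0)=-144.
Local minima occur where both diagonal entries positive: (-4, -1), (1, -1). Count: 2.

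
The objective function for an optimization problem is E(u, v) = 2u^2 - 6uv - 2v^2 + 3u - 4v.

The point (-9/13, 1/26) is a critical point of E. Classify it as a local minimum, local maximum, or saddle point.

saddle point

The Hessian of E is constant: H = [[4, -6], [-6, -4]].
det(H) = 4·(-4) − (-6)² = -52.
Since det(H) < 0, H is indefinite and the critical point is a saddle point.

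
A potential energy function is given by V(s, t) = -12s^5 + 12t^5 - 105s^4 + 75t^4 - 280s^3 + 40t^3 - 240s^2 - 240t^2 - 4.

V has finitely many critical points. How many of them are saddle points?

8

V separates as a function of s plus a function of t, so ∇V=0 decouples.
∂V/∂s = -60s(s + 1)(s + 2)(s + 4) = 0 at s ∈ {-4, -2, -1, 0}; ∂V/∂t = 60t(t - 1)(t + 2)(t + 4) = 0 at t ∈ {-4, -2, 0, 1}.
The Hessian is diagonal: diag(V_ss, V_tt). Second derivatives: V_ss(-4)=1440, V_ss(-2)=-240, V_ss(-1)=180, V_ss(0)=-480; V_tt(-4)=-2400, V_tt(-2)=720, V_tt(0)=-480, V_tt(1)=900.
Saddle points occur where the two diagonal entries have opposite signs: (-4, -4), (-4, 0), (-2, -2), (-2, 1), (-1, -4), (-1, 0), (0, -2), (0, 1). Count: 8.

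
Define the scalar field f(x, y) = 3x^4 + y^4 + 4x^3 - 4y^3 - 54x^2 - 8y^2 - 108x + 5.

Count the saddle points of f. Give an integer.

4

f separates as a function of x plus a function of y, so ∇f=0 decouples.
∂f/∂x = 12(x - 3)(x + 1)(x + 3) = 0 at x ∈ {-3, -1, 3}; ∂f/∂y = 4y(y - 4)(y + 1) = 0 at y ∈ {-1, 0, 4}.
The Hessian is diagonal: diag(f_xx, f_yy). Second derivatives: f_xx(-3)=144, f_xx(-1)=-96, f_xx(3)=288; f_yy(-1)=20, f_yy(0)=-16, f_yy(4)=80.
Saddle points occur where the two diagonal entries have opposite signs: (-3, 0), (-1, -1), (-1, 4), (3, 0). Count: 4.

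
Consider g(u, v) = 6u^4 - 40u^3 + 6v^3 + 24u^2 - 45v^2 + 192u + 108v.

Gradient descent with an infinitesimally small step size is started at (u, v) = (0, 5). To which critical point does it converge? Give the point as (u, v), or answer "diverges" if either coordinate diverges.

g is separable, so gradient descent decouples: u follows -∂g/∂u, v follows -∂g/∂v.
∂g/∂u = 24(u - 4)(u - 2)(u + 1); at u=0 this is 192, so u decreases.
∂g/∂v = 18(v - 3)(v - 2); at v=5 this is 108, so v decreases.
u converges to its nearest critical value -1 (a local min of the u-part); v converges to 3. The iterate converges to (-1, 3).

(-1, 3)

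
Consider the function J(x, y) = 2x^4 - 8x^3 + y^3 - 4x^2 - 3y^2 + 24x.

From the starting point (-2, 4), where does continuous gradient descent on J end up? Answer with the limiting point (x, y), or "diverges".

J is separable, so gradient descent decouples: x follows -∂J/∂x, y follows -∂J/∂y.
∂J/∂x = 8(x - 3)(x - 1)(x + 1); at x=-2 this is -120, so x increases.
∂J/∂y = 3y(y - 2); at y=4 this is 24, so y decreases.
x converges to its nearest critical value -1 (a local min of the x-part); y converges to 2. The iterate converges to (-1, 2).

(-1, 2)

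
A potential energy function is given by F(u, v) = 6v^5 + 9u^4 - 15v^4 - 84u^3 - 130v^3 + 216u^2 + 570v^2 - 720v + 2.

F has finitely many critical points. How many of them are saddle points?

6

F separates as a function of u plus a function of v, so ∇F=0 decouples.
∂F/∂u = 36u(u - 4)(u - 3) = 0 at u ∈ {0, 3, 4}; ∂F/∂v = 30(v - 3)(v - 2)(v - 1)(v + 4) = 0 at v ∈ {-4, 1, 2, 3}.
The Hessian is diagonal: diag(F_uu, F_vv). Second derivatives: F_uu(0)=432, F_uu(3)=-108, F_uu(4)=144; F_vv(-4)=-6300, F_vv(1)=300, F_vv(2)=-180, F_vv(3)=420.
Saddle points occur where the two diagonal entries have opposite signs: (0, -4), (0, 2), (3, 1), (3, 3), (4, -4), (4, 2). Count: 6.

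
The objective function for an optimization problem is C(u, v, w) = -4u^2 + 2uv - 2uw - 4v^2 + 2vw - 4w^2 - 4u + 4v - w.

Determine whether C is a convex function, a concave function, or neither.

C is quadratic, so its Hessian is the constant matrix H = [[-8, 2, -2], [2, -8, 2], [-2, 2, -8]].
Leading principal minors: -8, 60, -432.
Signs alternate −, +, − ⇒ H ≺ 0 ⇒ concave.

concave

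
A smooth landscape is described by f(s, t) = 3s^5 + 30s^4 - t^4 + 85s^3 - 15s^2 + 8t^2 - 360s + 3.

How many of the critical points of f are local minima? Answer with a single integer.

2

f separates as a function of s plus a function of t, so ∇f=0 decouples.
∂f/∂s = 15(s - 1)(s + 2)(s + 3)(s + 4) = 0 at s ∈ {-4, -3, -2, 1}; ∂f/∂t = -4t(t - 2)(t + 2) = 0 at t ∈ {-2, 0, 2}.
The Hessian is diagonal: diag(f_ss, f_tt). Second derivatives: f_ss(-4)=-150, f_ss(-3)=60, f_ss(-2)=-90, f_ss(1)=900; f_tt(-2)=-32, f_tt(0)=16, f_tt(2)=-32.
Local minima occur where both diagonal entries positive: (-3, 0), (1, 0). Count: 2.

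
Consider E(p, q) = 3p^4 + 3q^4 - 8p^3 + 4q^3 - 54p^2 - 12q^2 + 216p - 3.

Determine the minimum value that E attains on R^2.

-710

E(p,q) separates as A(p) + B(q) − 3, so its minimum is min A + min B − 3.
A'(p) = 12(p - 3)(p - 2)(p + 3) vanishes at p ∈ {-3, 2, 3}; B'(q) = 12q(q - 1)(q + 2) vanishes at q ∈ {-2, 0, 1}.
Local minima of A (where A''>0): A(-3)=-675, A(3)=189. Local minima of B: B(-2)=-32, B(1)=-5.
So the global minimum of E is A(-3) + B(-2) − 3 = -675 − 32 − 3 = -710, attained at (-3, -2).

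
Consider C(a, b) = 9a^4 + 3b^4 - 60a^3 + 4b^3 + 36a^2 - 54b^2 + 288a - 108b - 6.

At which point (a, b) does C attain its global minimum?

C(a,b) separates as P(a) + Q(b) − 6, so its minimum is min P + min Q − 6.
P'(a) = 36(a - 4)(a - 2)(a + 1) vanishes at a ∈ {-1, 2, 4}; Q'(b) = 12(b - 3)(b + 1)(b + 3) vanishes at b ∈ {-3, -1, 3}.
Local minima of P (where P''>0): P(-1)=-183, P(4)=192. Local minima of Q: Q(-3)=-27, Q(3)=-459.
So the global minimum of C is P(-1) + Q(3) − 6 = -183 − 459 − 6 = -648, attained at (-1, 3).

(-1, 3)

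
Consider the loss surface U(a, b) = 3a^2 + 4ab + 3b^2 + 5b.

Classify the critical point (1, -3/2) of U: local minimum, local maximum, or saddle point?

local minimum

The Hessian of U is constant: H = [[6, 4], [4, 6]].
det(H) = 6·6 − 4² = 20.
det(H) > 0 and tr(H) = 12 > 0, so H is positive definite and the point is a local minimum.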